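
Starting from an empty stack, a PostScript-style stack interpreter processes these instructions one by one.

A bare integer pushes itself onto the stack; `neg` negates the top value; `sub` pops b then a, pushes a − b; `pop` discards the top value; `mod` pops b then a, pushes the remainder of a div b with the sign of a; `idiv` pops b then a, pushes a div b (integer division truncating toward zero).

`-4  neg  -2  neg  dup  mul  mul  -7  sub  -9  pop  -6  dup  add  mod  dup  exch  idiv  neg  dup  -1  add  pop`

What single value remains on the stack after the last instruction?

-4   → [-4]
neg  → [4]
-2   → [4, -2]
neg  → [4, 2]
dup  → [4, 2, 2]
mul  → [4, 4]
mul  → [16]
-7   → [16, -7]
sub  → [23]
-9   → [23, -9]
pop  → [23]
-6   → [23, -6]
dup  → [23, -6, -6]
add  → [23, -12]
mod  → [11]
dup  → [11, 11]
exch → [11, 11]
idiv → [1]
neg  → [-1]
dup  → [-1, -1]
-1   → [-1, -1, -1]
add  → [-1, -2]
pop  → [-1]

-1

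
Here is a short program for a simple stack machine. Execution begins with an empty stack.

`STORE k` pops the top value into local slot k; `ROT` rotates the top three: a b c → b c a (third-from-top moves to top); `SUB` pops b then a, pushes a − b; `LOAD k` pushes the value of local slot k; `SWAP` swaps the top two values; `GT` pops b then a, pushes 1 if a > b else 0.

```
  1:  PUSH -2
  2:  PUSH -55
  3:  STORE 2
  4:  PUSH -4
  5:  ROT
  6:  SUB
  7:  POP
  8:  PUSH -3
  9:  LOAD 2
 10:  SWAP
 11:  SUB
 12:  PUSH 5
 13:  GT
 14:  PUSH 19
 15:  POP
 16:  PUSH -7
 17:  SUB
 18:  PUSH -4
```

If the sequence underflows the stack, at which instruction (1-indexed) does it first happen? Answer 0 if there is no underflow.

PUSH -2   -2
PUSH -55  -2 -55
STORE 2   -2
PUSH -4   -2 -4
ROT  — needs 3 operands, stack has 2 → underflow

5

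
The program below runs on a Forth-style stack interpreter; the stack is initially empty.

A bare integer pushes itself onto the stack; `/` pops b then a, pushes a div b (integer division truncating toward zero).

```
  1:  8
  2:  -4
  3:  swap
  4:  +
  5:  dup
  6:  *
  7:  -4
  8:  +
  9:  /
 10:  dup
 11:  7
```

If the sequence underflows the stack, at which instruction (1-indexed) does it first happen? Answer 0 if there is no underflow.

9

8    -> 8
-4   -> 8 -4
swap -> -4 8
+    -> 4
dup  -> 4 4
*    -> 16
-4   -> 16 -4
+    -> 12
/  — needs 2 operands, stack has 1 → underflow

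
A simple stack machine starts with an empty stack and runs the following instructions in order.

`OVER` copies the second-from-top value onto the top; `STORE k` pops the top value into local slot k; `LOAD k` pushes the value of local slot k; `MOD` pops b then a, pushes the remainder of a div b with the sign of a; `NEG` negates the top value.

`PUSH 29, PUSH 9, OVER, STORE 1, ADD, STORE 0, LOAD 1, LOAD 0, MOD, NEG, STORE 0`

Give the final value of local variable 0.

PUSH 29 → [29]
PUSH 9  → [29, 9]
OVER    → [29, 9, 29]
STORE 1 → [29, 9]
ADD     → [38]
STORE 0 → []
LOAD 1  → [29]
LOAD 0  → [29, 38]
MOD     → [29]
NEG     → [-29]
STORE 0 → []

-29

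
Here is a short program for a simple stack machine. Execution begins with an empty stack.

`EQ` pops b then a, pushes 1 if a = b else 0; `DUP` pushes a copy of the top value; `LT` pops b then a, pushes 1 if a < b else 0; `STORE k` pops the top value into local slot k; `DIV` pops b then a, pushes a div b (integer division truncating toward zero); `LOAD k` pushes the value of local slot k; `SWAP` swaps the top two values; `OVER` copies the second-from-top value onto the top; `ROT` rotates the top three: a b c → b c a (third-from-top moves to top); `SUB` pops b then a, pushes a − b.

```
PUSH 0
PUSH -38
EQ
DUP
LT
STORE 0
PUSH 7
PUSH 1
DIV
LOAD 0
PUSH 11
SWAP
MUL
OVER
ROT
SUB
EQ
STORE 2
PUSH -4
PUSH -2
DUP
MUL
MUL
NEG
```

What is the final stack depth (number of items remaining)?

PUSH 0    0
PUSH -38  0 -38
EQ        0
DUP       0 0
LT        0
STORE 0   (empty)
PUSH 7    7
PUSH 1    7 1
DIV       7
LOAD 0    7 0
PUSH 11   7 0 11
SWAP      7 11 0
MUL       7 0
OVER      7 0 7
ROT       0 7 7
SUB       0 0
EQ        1
STORE 2   (empty)
PUSH -4   -4
PUSH -2   -4 -2
DUP       -4 -2 -2
MUL       -4 4
MUL       -16
NEG       16

1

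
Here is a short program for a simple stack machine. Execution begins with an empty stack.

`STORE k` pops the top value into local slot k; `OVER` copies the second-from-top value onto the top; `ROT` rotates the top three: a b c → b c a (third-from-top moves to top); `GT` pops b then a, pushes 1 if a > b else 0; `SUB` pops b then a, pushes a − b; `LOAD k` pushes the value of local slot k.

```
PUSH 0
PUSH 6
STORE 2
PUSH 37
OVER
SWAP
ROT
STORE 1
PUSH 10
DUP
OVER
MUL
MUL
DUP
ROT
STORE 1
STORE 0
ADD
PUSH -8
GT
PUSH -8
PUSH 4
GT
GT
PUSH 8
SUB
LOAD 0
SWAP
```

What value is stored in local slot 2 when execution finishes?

6

PUSH 0   0
PUSH 6   0 6
STORE 2  0
PUSH 37  0 37
OVER     0 37 0
SWAP     0 0 37
ROT      0 37 0
STORE 1  0 37
PUSH 10  0 37 10
DUP      0 37 10 10
OVER     0 37 10 10 10
MUL      0 37 10 100
MUL      0 37 1000
DUP      0 37 1000 1000
ROT      0 1000 1000 37
STORE 1  0 1000 1000
STORE 0  0 1000
ADD      1000
PUSH -8  1000 -8
GT       1
PUSH -8  1 -8
PUSH 4   1 -8 4
GT       1 0
GT       1
PUSH 8   1 8
SUB      -7
LOAD 0   -7 1000
SWAP     1000 -7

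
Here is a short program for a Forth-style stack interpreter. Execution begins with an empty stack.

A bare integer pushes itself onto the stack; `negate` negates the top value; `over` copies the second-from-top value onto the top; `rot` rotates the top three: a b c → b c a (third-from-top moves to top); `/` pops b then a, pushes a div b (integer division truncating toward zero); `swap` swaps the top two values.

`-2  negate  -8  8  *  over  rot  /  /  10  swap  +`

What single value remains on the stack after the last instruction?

-54

-2      -2
negate  2
-8      2 -8
8       2 -8 8
*       2 -64
over    2 -64 2
rot     -64 2 2
/       -64 1
/       -64
10      -64 10
swap    10 -64
+       -54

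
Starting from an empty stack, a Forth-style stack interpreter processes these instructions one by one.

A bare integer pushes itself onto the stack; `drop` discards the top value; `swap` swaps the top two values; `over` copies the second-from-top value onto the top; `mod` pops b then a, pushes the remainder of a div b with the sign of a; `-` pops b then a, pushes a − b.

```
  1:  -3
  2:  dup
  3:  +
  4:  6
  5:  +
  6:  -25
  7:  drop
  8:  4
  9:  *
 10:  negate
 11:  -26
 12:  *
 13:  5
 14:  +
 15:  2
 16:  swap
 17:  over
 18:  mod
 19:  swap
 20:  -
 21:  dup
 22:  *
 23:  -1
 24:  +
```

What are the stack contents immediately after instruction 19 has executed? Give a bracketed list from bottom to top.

[1, 2]

-3     : -3
dup    : -3 -3
+      : -6
6      : -6 6
+      : 0
-25    : 0 -25
drop   : 0
4      : 0 4
*      : 0
negate : 0
-26    : 0 -26
*      : 0
5      : 0 5
+      : 5
2      : 5 2
swap   : 2 5
over   : 2 5 2
mod    : 2 1
swap   : 1 2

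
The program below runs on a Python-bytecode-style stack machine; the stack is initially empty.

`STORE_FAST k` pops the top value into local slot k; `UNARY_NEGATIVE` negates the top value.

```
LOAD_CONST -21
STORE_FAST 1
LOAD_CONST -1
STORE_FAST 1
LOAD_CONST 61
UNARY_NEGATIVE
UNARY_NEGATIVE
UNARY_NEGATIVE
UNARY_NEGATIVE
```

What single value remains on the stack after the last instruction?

LOAD_CONST -21 → -21
STORE_FAST 1   → (empty)
LOAD_CONST -1  → -1
STORE_FAST 1   → (empty)
LOAD_CONST 61  → 61
UNARY_NEGATIVE → -61
UNARY_NEGATIVE → 61
UNARY_NEGATIVE → -61
UNARY_NEGATIVE → 61

61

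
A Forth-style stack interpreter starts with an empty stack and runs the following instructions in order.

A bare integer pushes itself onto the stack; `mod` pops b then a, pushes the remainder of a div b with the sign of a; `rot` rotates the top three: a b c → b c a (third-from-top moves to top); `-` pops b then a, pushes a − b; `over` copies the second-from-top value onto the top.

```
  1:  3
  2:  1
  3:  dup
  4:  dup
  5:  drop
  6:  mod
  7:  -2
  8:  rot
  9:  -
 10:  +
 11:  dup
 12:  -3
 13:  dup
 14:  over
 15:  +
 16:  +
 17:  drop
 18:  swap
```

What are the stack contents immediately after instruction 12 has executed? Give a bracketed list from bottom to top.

3    : [3]
1    : [3, 1]
dup  : [3, 1, 1]
dup  : [3, 1, 1, 1]
drop : [3, 1, 1]
mod  : [3, 0]
-2   : [3, 0, -2]
rot  : [0, -2, 3]
-    : [0, -5]
+    : [-5]
dup  : [-5, -5]
-3   : [-5, -5, -3]

[-5, -5, -3]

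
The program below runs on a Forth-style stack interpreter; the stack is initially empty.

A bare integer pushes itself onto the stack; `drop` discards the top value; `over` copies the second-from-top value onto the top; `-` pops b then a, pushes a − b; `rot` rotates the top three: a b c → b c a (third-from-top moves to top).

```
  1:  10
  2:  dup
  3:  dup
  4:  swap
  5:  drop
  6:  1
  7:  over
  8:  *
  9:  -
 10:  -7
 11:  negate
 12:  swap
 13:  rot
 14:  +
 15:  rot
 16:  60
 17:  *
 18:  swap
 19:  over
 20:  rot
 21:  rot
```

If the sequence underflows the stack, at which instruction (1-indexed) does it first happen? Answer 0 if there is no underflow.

15

10      10
dup     10 10
dup     10 10 10
swap    10 10 10
drop    10 10
1       10 10 1
over    10 10 1 10
*       10 10 10
-       10 0
-7      10 0 -7
negate  10 0 7
swap    10 7 0
rot     7 0 10
+       7 10
rot  — needs 3 operands, stack has 2 → underflow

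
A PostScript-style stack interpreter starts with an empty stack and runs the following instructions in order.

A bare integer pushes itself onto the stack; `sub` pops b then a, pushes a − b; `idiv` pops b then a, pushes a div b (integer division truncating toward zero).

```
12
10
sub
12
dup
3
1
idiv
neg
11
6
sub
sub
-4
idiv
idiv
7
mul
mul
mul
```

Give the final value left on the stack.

1008

12   : 12
10   : 12 10
sub  : 2
12   : 2 12
dup  : 2 12 12
3    : 2 12 12 3
1    : 2 12 12 3 1
idiv : 2 12 12 3
neg  : 2 12 12 -3
11   : 2 12 12 -3 11
6    : 2 12 12 -3 11 6
sub  : 2 12 12 -3 5
sub  : 2 12 12 -8
-4   : 2 12 12 -8 -4
idiv : 2 12 12 2
idiv : 2 12 6
7    : 2 12 6 7
mul  : 2 12 42
mul  : 2 504
mul  : 1008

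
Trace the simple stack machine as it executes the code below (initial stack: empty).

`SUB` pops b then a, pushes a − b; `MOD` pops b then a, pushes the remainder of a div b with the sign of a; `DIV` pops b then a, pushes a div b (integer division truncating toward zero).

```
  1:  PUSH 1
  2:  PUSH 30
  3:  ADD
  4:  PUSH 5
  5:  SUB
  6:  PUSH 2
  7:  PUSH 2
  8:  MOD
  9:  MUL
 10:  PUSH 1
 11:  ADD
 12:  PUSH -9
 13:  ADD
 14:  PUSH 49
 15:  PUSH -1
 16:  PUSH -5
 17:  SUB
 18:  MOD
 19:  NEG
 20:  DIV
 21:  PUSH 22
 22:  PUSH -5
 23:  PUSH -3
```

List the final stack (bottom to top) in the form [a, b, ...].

PUSH 1  : [1]
PUSH 30 : [1, 30]
ADD     : [31]
PUSH 5  : [31, 5]
SUB     : [26]
PUSH 2  : [26, 2]
PUSH 2  : [26, 2, 2]
MOD     : [26, 0]
MUL     : [0]
PUSH 1  : [0, 1]
ADD     : [1]
PUSH -9 : [1, -9]
ADD     : [-8]
PUSH 49 : [-8, 49]
PUSH -1 : [-8, 49, -1]
PUSH -5 : [-8, 49, -1, -5]
SUB     : [-8, 49, 4]
MOD     : [-8, 1]
NEG     : [-8, -1]
DIV     : [8]
PUSH 22 : [8, 22]
PUSH -5 : [8, 22, -5]
PUSH -3 : [8, 22, -5, -3]

[8, 22, -5, -3]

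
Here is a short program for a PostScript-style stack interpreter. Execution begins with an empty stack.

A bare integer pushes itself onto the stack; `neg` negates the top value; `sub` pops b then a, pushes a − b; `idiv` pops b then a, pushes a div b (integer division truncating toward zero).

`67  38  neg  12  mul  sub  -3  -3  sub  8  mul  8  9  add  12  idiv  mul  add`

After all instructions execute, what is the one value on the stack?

523

67   → [67]
38   → [67, 38]
neg  → [67, -38]
12   → [67, -38, 12]
mul  → [67, -456]
sub  → [523]
-3   → [523, -3]
-3   → [523, -3, -3]
sub  → [523, 0]
8    → [523, 0, 8]
mul  → [523, 0]
8    → [523, 0, 8]
9    → [523, 0, 8, 9]
add  → [523, 0, 17]
12   → [523, 0, 17, 12]
idiv → [523, 0, 1]
mul  → [523, 0]
add  → [523]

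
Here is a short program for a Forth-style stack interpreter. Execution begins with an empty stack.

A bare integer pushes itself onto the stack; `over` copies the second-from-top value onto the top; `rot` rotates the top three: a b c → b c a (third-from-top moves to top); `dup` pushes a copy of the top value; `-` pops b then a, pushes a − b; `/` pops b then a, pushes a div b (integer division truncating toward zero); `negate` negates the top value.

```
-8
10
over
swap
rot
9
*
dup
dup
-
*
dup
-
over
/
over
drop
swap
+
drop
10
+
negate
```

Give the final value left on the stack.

-8     -> [-8]
10     -> [-8, 10]
over   -> [-8, 10, -8]
swap   -> [-8, -8, 10]
rot    -> [-8, 10, -8]
9      -> [-8, 10, -8, 9]
*      -> [-8, 10, -72]
dup    -> [-8, 10, -72, -72]
dup    -> [-8, 10, -72, -72, -72]
-      -> [-8, 10, -72, 0]
*      -> [-8, 10, 0]
dup    -> [-8, 10, 0, 0]
-      -> [-8, 10, 0]
over   -> [-8, 10, 0, 10]
/      -> [-8, 10, 0]
over   -> [-8, 10, 0, 10]
drop   -> [-8, 10, 0]
swap   -> [-8, 0, 10]
+      -> [-8, 10]
drop   -> [-8]
10     -> [-8, 10]
+      -> [2]
negate -> [-2]

-2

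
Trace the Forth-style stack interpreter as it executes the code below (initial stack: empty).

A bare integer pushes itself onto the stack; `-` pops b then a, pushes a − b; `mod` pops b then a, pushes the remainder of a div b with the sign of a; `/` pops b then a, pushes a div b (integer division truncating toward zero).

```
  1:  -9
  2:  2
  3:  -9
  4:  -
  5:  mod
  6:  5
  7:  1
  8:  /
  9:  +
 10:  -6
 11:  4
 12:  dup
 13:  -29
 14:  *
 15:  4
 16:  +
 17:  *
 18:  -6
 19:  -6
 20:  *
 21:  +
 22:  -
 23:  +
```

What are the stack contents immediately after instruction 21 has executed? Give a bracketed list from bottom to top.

-9  : [-9]
2   : [-9, 2]
-9  : [-9, 2, -9]
-   : [-9, 11]
mod : [-9]
5   : [-9, 5]
1   : [-9, 5, 1]
/   : [-9, 5]
+   : [-4]
-6  : [-4, -6]
4   : [-4, -6, 4]
dup : [-4, -6, 4, 4]
-29 : [-4, -6, 4, 4, -29]
*   : [-4, -6, 4, -116]
4   : [-4, -6, 4, -116, 4]
+   : [-4, -6, 4, -112]
*   : [-4, -6, -448]
-6  : [-4, -6, -448, -6]
-6  : [-4, -6, -448, -6, -6]
*   : [-4, -6, -448, 36]
+   : [-4, -6, -412]

[-4, -6, -412]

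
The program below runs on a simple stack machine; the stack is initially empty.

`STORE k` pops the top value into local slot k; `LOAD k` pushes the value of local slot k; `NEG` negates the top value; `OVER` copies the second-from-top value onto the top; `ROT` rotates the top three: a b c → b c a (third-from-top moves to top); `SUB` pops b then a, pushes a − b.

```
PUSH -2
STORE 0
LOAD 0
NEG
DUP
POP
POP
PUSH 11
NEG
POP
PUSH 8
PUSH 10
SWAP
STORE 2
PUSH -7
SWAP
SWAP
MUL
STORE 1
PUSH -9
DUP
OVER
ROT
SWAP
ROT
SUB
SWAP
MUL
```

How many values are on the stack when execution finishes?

PUSH -2 → -2
STORE 0 → (empty)
LOAD 0  → -2
NEG     → 2
DUP     → 2 2
POP     → 2
POP     → (empty)
PUSH 11 → 11
NEG     → -11
POP     → (empty)
PUSH 8  → 8
PUSH 10 → 8 10
SWAP    → 10 8
STORE 2 → 10
PUSH -7 → 10 -7
SWAP    → -7 10
SWAP    → 10 -7
MUL     → -70
STORE 1 → (empty)
PUSH -9 → -9
DUP     → -9 -9
OVER    → -9 -9 -9
ROT     → -9 -9 -9
SWAP    → -9 -9 -9
ROT     → -9 -9 -9
SUB     → -9 0
SWAP    → 0 -9
MUL     → 0

1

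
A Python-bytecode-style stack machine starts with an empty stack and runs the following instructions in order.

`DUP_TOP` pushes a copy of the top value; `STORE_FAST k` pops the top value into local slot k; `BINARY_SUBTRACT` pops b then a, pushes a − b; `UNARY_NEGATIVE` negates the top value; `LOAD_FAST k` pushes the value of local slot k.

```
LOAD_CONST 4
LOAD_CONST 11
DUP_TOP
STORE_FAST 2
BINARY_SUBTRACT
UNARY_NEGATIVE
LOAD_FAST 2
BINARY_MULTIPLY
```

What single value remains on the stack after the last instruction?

LOAD_CONST 4    → 4
LOAD_CONST 11   → 4 11
DUP_TOP         → 4 11 11
STORE_FAST 2    → 4 11
BINARY_SUBTRACT → -7
UNARY_NEGATIVE  → 7
LOAD_FAST 2     → 7 11
BINARY_MULTIPLY → 77

77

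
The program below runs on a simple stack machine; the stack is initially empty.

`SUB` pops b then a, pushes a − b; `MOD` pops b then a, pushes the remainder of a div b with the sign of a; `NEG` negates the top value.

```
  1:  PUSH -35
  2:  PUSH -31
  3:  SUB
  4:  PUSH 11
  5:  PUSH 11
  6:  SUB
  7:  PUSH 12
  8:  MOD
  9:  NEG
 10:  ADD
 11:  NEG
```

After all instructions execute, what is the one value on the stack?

PUSH -35 -> -35
PUSH -31 -> -35 -31
SUB      -> -4
PUSH 11  -> -4 11
PUSH 11  -> -4 11 11
SUB      -> -4 0
PUSH 12  -> -4 0 12
MOD      -> -4 0
NEG      -> -4 0
ADD      -> -4
NEG      -> 4

4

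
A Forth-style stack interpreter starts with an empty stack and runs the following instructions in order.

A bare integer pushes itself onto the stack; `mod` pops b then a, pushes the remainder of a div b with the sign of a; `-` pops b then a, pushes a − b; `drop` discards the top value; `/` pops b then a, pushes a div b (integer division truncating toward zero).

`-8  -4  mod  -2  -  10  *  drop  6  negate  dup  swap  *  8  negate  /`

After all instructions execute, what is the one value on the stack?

-8     : -8
-4     : -8 -4
mod    : 0
-2     : 0 -2
-      : 2
10     : 2 10
*      : 20
drop   : (empty)
6      : 6
negate : -6
dup    : -6 -6
swap   : -6 -6
*      : 36
8      : 36 8
negate : 36 -8
/      : -4

-4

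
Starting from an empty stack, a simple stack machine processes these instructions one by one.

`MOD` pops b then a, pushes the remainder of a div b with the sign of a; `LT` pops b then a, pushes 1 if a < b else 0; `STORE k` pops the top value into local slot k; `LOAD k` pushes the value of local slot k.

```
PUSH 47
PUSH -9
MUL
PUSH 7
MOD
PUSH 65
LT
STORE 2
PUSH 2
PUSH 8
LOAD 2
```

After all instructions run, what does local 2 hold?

PUSH 47 : [47]
PUSH -9 : [47, -9]
MUL     : [-423]
PUSH 7  : [-423, 7]
MOD     : [-3]
PUSH 65 : [-3, 65]
LT      : [1]
STORE 2 : []
PUSH 2  : [2]
PUSH 8  : [2, 8]
LOAD 2  : [2, 8, 1]

1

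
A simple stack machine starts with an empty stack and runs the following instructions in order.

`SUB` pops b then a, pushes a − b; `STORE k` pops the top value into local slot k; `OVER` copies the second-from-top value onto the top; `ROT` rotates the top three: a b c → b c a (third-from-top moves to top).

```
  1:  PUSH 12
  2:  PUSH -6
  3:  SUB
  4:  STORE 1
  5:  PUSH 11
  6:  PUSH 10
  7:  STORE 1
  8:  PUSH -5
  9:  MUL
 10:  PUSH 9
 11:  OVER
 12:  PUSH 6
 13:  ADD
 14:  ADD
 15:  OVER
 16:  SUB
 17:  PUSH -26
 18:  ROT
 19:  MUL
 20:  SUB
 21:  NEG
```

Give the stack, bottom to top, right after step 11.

PUSH 12  12
PUSH -6  12 -6
SUB      18
STORE 1  (empty)
PUSH 11  11
PUSH 10  11 10
STORE 1  11
PUSH -5  11 -5
MUL      -55
PUSH 9   -55 9
OVER     -55 9 -55

[-55, 9, -55]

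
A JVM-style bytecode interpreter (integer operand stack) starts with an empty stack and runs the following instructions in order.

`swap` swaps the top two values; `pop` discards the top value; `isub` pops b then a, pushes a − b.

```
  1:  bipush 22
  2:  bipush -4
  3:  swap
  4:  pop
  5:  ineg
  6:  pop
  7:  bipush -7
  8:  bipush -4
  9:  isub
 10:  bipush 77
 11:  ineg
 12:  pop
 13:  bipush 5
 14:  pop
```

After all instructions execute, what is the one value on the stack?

bipush 22  [22]
bipush -4  [22, -4]
swap       [-4, 22]
pop        [-4]
ineg       [4]
pop        []
bipush -7  [-7]
bipush -4  [-7, -4]
isub       [-3]
bipush 77  [-3, 77]
ineg       [-3, -77]
pop        [-3]
bipush 5   [-3, 5]
pop        [-3]

-3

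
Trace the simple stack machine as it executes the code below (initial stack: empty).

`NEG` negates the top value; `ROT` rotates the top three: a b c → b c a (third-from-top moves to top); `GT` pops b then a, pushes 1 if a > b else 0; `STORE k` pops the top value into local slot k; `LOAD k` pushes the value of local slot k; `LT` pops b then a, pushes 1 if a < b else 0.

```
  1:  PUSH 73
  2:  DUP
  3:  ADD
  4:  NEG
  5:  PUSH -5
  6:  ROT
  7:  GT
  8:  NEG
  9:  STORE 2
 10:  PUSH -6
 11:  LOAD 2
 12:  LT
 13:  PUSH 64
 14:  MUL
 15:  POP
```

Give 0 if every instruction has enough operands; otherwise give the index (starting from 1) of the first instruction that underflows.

6

PUSH 73  [73]
DUP      [73, 73]
ADD      [146]
NEG      [-146]
PUSH -5  [-146, -5]
ROT  — needs 3 operands, stack has 2 → underflow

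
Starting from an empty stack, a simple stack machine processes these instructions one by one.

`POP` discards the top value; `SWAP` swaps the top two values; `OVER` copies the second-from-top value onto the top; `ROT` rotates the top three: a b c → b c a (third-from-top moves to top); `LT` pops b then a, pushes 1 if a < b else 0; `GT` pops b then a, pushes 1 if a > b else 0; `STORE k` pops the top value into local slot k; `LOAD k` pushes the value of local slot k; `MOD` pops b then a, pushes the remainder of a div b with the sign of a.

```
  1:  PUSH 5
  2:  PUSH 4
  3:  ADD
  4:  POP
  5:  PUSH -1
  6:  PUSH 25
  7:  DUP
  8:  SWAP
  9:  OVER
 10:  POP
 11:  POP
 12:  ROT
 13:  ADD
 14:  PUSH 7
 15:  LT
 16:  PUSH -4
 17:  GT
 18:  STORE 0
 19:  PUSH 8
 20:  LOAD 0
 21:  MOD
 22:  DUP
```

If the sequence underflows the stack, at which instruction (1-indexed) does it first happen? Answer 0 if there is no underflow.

12

PUSH 5  -> 5
PUSH 4  -> 5 4
ADD     -> 9
POP     -> (empty)
PUSH -1 -> -1
PUSH 25 -> -1 25
DUP     -> -1 25 25
SWAP    -> -1 25 25
OVER    -> -1 25 25 25
POP     -> -1 25 25
POP     -> -1 25
ROT  — needs 3 operands, stack has 2 → underflow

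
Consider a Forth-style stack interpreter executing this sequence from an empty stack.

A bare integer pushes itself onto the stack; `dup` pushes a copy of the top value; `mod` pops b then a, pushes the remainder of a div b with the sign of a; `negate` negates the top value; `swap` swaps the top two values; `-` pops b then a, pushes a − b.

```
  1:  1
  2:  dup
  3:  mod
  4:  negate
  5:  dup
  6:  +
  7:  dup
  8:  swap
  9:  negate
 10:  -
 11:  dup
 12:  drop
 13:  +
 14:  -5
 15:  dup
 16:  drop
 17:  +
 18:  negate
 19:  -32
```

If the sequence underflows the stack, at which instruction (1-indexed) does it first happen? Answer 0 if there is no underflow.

1       1
dup     1 1
mod     0
negate  0
dup     0 0
+       0
dup     0 0
swap    0 0
negate  0 0
-       0
dup     0 0
drop    0
+  — needs 2 operands, stack has 1 → underflow

13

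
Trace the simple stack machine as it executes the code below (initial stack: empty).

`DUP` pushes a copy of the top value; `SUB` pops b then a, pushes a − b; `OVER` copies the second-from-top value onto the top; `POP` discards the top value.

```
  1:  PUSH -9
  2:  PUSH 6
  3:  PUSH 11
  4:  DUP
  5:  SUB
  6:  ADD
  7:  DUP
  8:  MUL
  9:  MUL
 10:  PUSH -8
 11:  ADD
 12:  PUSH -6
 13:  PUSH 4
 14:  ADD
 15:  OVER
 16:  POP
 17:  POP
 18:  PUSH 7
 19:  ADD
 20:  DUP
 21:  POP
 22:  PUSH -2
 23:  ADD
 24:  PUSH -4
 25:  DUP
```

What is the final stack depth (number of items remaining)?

3

PUSH -9 : -9
PUSH 6  : -9 6
PUSH 11 : -9 6 11
DUP     : -9 6 11 11
SUB     : -9 6 0
ADD     : -9 6
DUP     : -9 6 6
MUL     : -9 36
MUL     : -324
PUSH -8 : -324 -8
ADD     : -332
PUSH -6 : -332 -6
PUSH 4  : -332 -6 4
ADD     : -332 -2
OVER    : -332 -2 -332
POP     : -332 -2
POP     : -332
PUSH 7  : -332 7
ADD     : -325
DUP     : -325 -325
POP     : -325
PUSH -2 : -325 -2
ADD     : -327
PUSH -4 : -327 -4
DUP     : -327 -4 -4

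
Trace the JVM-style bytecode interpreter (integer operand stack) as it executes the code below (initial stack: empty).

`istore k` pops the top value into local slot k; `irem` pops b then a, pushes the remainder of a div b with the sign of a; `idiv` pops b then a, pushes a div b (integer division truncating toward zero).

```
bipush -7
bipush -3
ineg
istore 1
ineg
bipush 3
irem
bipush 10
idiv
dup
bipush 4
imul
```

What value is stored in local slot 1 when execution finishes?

3

bipush -7  -7
bipush -3  -7 -3
ineg       -7 3
istore 1   -7
ineg       7
bipush 3   7 3
irem       1
bipush 10  1 10
idiv       0
dup        0 0
bipush 4   0 0 4
imul       0 0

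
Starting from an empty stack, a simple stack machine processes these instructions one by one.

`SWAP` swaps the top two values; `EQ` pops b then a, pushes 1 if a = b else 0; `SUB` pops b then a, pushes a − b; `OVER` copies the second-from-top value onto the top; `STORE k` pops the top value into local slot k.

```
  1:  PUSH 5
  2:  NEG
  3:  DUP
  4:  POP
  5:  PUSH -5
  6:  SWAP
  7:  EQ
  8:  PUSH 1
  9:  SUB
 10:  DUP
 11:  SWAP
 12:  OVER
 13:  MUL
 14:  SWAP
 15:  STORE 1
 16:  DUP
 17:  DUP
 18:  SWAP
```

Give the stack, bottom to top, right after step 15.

[0]

PUSH 5  : 5
NEG     : -5
DUP     : -5 -5
POP     : -5
PUSH -5 : -5 -5
SWAP    : -5 -5
EQ      : 1
PUSH 1  : 1 1
SUB     : 0
DUP     : 0 0
SWAP    : 0 0
OVER    : 0 0 0
MUL     : 0 0
SWAP    : 0 0
STORE 1 : 0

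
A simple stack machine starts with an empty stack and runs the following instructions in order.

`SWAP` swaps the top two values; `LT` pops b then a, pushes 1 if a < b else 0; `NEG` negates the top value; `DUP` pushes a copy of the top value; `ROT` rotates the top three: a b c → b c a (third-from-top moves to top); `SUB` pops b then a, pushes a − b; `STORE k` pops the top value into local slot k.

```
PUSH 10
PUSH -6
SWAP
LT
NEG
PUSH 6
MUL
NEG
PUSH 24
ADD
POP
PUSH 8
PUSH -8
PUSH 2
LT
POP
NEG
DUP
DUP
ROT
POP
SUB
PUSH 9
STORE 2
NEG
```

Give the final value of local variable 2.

PUSH 10  [10]
PUSH -6  [10, -6]
SWAP     [-6, 10]
LT       [1]
NEG      [-1]
PUSH 6   [-1, 6]
MUL      [-6]
NEG      [6]
PUSH 24  [6, 24]
ADD      [30]
POP      []
PUSH 8   [8]
PUSH -8  [8, -8]
PUSH 2   [8, -8, 2]
LT       [8, 1]
POP      [8]
NEG      [-8]
DUP      [-8, -8]
DUP      [-8, -8, -8]
ROT      [-8, -8, -8]
POP      [-8, -8]
SUB      [0]
PUSH 9   [0, 9]
STORE 2  [0]
NEG      [0]

9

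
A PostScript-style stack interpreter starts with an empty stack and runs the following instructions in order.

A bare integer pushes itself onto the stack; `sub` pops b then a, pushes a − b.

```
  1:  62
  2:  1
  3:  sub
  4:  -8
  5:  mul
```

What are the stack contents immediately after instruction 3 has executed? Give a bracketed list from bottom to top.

[61]

62  : [62]
1   : [62, 1]
sub : [61]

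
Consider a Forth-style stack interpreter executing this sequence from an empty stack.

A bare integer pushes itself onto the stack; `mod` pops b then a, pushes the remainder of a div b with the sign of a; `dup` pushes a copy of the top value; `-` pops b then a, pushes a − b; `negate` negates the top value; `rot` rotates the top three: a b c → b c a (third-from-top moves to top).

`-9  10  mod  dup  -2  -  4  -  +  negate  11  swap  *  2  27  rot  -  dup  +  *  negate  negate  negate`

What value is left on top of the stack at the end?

772

-9      -9
10      -9 10
mod     -9
dup     -9 -9
-2      -9 -9 -2
-       -9 -7
4       -9 -7 4
-       -9 -11
+       -20
negate  20
11      20 11
swap    11 20
*       220
2       220 2
27      220 2 27
rot     2 27 220
-       2 -193
dup     2 -193 -193
+       2 -386
*       -772
negate  772
negate  -772
negate  772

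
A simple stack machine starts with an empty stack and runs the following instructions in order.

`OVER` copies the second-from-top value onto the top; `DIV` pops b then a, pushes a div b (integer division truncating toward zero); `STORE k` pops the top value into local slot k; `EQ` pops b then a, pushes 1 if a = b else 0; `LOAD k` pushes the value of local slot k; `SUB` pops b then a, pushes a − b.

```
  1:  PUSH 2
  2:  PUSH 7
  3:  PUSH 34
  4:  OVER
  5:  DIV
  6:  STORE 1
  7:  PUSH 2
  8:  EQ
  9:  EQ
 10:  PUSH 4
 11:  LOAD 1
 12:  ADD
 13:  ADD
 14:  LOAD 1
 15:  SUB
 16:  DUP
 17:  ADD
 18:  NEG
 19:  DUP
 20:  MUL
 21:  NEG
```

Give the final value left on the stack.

PUSH 2  : [2]
PUSH 7  : [2, 7]
PUSH 34 : [2, 7, 34]
OVER    : [2, 7, 34, 7]
DIV     : [2, 7, 4]
STORE 1 : [2, 7]
PUSH 2  : [2, 7, 2]
EQ      : [2, 0]
EQ      : [0]
PUSH 4  : [0, 4]
LOAD 1  : [0, 4, 4]
ADD     : [0, 8]
ADD     : [8]
LOAD 1  : [8, 4]
SUB     : [4]
DUP     : [4, 4]
ADD     : [8]
NEG     : [-8]
DUP     : [-8, -8]
MUL     : [64]
NEG     : [-64]

-64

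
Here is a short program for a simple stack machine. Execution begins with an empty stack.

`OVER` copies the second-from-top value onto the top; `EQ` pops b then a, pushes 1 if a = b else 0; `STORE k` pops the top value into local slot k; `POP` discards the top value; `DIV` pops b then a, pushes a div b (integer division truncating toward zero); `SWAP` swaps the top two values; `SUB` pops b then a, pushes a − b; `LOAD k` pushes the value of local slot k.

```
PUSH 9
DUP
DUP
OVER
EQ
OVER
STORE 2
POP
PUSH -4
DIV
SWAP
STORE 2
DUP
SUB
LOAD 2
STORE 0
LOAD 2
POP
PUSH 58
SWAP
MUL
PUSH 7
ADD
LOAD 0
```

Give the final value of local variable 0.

9

PUSH 9  : 9
DUP     : 9 9
DUP     : 9 9 9
OVER    : 9 9 9 9
EQ      : 9 9 1
OVER    : 9 9 1 9
STORE 2 : 9 9 1
POP     : 9 9
PUSH -4 : 9 9 -4
DIV     : 9 -2
SWAP    : -2 9
STORE 2 : -2
DUP     : -2 -2
SUB     : 0
LOAD 2  : 0 9
STORE 0 : 0
LOAD 2  : 0 9
POP     : 0
PUSH 58 : 0 58
SWAP    : 58 0
MUL     : 0
PUSH 7  : 0 7
ADD     : 7
LOAD 0  : 7 9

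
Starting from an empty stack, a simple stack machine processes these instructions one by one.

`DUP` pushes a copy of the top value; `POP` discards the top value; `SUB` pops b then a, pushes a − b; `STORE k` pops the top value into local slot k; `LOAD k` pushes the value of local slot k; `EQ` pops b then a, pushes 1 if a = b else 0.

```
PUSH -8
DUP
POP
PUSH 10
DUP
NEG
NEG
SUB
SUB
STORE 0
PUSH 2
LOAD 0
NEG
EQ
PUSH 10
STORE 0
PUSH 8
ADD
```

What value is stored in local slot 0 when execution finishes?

10

PUSH -8 → -8
DUP     → -8 -8
POP     → -8
PUSH 10 → -8 10
DUP     → -8 10 10
NEG     → -8 10 -10
NEG     → -8 10 10
SUB     → -8 0
SUB     → -8
STORE 0 → (empty)
PUSH 2  → 2
LOAD 0  → 2 -8
NEG     → 2 8
EQ      → 0
PUSH 10 → 0 10
STORE 0 → 0
PUSH 8  → 0 8
ADD     → 8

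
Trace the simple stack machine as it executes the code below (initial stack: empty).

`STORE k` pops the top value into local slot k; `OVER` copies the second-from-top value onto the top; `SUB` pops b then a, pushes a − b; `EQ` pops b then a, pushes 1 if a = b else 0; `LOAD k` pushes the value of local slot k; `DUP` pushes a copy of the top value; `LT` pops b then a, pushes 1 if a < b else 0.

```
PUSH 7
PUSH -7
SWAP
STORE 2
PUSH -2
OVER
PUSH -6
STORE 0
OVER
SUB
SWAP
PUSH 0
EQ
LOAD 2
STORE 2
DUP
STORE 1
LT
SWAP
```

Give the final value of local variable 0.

PUSH 7  : 7
PUSH -7 : 7 -7
SWAP    : -7 7
STORE 2 : -7
PUSH -2 : -7 -2
OVER    : -7 -2 -7
PUSH -6 : -7 -2 -7 -6
STORE 0 : -7 -2 -7
OVER    : -7 -2 -7 -2
SUB     : -7 -2 -5
SWAP    : -7 -5 -2
PUSH 0  : -7 -5 -2 0
EQ      : -7 -5 0
LOAD 2  : -7 -5 0 7
STORE 2 : -7 -5 0
DUP     : -7 -5 0 0
STORE 1 : -7 -5 0
LT      : -7 1
SWAP    : 1 -7

-6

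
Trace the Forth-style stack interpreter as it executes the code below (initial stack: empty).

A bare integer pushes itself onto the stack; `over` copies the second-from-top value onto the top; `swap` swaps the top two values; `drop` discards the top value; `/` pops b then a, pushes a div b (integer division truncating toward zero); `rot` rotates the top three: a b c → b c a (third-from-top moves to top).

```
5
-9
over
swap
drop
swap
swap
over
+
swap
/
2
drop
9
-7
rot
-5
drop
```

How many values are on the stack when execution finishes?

3

5     5
-9    5 -9
over  5 -9 5
swap  5 5 -9
drop  5 5
swap  5 5
swap  5 5
over  5 5 5
+     5 10
swap  10 5
/     2
2     2 2
drop  2
9     2 9
-7    2 9 -7
rot   9 -7 2
-5    9 -7 2 -5
drop  9 -7 2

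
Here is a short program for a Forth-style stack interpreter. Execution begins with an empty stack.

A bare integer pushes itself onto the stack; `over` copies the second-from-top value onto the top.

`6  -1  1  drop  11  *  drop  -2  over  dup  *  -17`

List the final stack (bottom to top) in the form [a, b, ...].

[6, -2, 36, -17]

6    → [6]
-1   → [6, -1]
1    → [6, -1, 1]
drop → [6, -1]
11   → [6, -1, 11]
*    → [6, -11]
drop → [6]
-2   → [6, -2]
over → [6, -2, 6]
dup  → [6, -2, 6, 6]
*    → [6, -2, 36]
-17  → [6, -2, 36, -17]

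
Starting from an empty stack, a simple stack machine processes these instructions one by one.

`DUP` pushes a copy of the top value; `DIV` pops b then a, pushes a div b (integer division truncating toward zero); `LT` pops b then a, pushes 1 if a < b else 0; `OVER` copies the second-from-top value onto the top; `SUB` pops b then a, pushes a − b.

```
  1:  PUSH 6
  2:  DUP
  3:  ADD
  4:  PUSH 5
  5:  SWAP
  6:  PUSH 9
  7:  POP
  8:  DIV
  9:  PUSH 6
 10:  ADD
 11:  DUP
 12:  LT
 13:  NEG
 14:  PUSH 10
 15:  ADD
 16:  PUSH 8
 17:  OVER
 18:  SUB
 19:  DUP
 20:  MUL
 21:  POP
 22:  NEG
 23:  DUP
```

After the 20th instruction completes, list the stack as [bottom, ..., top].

[10, 4]

PUSH 6  → 6
DUP     → 6 6
ADD     → 12
PUSH 5  → 12 5
SWAP    → 5 12
PUSH 9  → 5 12 9
POP     → 5 12
DIV     → 0
PUSH 6  → 0 6
ADD     → 6
DUP     → 6 6
LT      → 0
NEG     → 0
PUSH 10 → 0 10
ADD     → 10
PUSH 8  → 10 8
OVER    → 10 8 10
SUB     → 10 -2
DUP     → 10 -2 -2
MUL     → 10 4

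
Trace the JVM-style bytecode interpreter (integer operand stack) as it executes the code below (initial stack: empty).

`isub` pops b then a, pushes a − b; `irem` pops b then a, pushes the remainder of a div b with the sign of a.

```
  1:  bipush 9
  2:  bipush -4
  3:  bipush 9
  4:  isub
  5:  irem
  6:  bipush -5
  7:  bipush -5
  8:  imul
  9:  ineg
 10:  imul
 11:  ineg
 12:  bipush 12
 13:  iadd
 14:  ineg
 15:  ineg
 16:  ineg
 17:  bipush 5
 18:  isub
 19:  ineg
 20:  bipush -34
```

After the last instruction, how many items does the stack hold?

2

bipush 9   -> [9]
bipush -4  -> [9, -4]
bipush 9   -> [9, -4, 9]
isub       -> [9, -13]
irem       -> [9]
bipush -5  -> [9, -5]
bipush -5  -> [9, -5, -5]
imul       -> [9, 25]
ineg       -> [9, -25]
imul       -> [-225]
ineg       -> [225]
bipush 12  -> [225, 12]
iadd       -> [237]
ineg       -> [-237]
ineg       -> [237]
ineg       -> [-237]
bipush 5   -> [-237, 5]
isub       -> [-242]
ineg       -> [242]
bipush -34 -> [242, -34]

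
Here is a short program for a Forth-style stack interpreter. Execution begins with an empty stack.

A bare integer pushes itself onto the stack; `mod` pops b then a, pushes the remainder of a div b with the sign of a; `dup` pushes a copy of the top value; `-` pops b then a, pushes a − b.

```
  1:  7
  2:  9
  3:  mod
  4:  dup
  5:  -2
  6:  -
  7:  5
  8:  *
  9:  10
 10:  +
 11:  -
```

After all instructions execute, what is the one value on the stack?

-48

7   : 7
9   : 7 9
mod : 7
dup : 7 7
-2  : 7 7 -2
-   : 7 9
5   : 7 9 5
*   : 7 45
10  : 7 45 10
+   : 7 55
-   : -48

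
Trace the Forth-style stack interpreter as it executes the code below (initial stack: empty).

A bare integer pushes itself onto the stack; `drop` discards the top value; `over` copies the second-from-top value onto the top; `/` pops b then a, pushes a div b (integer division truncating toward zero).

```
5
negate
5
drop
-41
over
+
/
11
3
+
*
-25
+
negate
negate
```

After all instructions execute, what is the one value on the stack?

-25

5      -> 5
negate -> -5
5      -> -5 5
drop   -> -5
-41    -> -5 -41
over   -> -5 -41 -5
+      -> -5 -46
/      -> 0
11     -> 0 11
3      -> 0 11 3
+      -> 0 14
*      -> 0
-25    -> 0 -25
+      -> -25
negate -> 25
negate -> -25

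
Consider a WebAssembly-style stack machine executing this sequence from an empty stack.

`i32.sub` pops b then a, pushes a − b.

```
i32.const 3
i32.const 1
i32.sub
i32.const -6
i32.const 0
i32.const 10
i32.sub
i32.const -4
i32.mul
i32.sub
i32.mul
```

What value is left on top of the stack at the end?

-92

i32.const 3  : [3]
i32.const 1  : [3, 1]
i32.sub      : [2]
i32.const -6 : [2, -6]
i32.const 0  : [2, -6, 0]
i32.const 10 : [2, -6, 0, 10]
i32.sub      : [2, -6, -10]
i32.const -4 : [2, -6, -10, -4]
i32.mul      : [2, -6, 40]
i32.sub      : [2, -46]
i32.mul      : [-92]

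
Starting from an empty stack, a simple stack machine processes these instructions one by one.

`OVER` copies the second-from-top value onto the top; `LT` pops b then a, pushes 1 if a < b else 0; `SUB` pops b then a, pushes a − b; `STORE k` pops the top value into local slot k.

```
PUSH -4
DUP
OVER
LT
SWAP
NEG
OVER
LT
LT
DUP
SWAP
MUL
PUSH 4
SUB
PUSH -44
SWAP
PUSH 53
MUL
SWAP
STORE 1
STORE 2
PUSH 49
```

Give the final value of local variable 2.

PUSH -4  : [-4]
DUP      : [-4, -4]
OVER     : [-4, -4, -4]
LT       : [-4, 0]
SWAP     : [0, -4]
NEG      : [0, 4]
OVER     : [0, 4, 0]
LT       : [0, 0]
LT       : [0]
DUP      : [0, 0]
SWAP     : [0, 0]
MUL      : [0]
PUSH 4   : [0, 4]
SUB      : [-4]
PUSH -44 : [-4, -44]
SWAP     : [-44, -4]
PUSH 53  : [-44, -4, 53]
MUL      : [-44, -212]
SWAP     : [-212, -44]
STORE 1  : [-212]
STORE 2  : []
PUSH 49  : [49]

-212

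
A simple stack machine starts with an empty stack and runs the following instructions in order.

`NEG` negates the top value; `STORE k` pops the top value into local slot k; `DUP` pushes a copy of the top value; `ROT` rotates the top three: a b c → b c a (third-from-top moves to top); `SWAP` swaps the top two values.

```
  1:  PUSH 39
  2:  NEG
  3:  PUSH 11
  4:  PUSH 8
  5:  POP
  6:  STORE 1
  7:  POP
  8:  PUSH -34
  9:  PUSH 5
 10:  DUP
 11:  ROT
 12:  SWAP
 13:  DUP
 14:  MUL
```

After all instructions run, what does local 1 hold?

PUSH 39   39
NEG       -39
PUSH 11   -39 11
PUSH 8    -39 11 8
POP       -39 11
STORE 1   -39
POP       (empty)
PUSH -34  -34
PUSH 5    -34 5
DUP       -34 5 5
ROT       5 5 -34
SWAP      5 -34 5
DUP       5 -34 5 5
MUL       5 -34 25

11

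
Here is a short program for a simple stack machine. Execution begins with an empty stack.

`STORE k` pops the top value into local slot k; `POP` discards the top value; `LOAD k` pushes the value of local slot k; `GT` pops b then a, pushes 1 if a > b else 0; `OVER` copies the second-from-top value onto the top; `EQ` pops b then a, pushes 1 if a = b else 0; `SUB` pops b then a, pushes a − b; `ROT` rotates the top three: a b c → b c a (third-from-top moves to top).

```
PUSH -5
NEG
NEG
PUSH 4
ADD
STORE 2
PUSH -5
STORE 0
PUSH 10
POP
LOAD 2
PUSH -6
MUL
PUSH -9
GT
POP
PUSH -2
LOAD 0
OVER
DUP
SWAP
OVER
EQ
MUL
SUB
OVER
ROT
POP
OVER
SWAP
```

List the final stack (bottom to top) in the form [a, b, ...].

[-3, -3, -2]

PUSH -5 → -5
NEG     → 5
NEG     → -5
PUSH 4  → -5 4
ADD     → -1
STORE 2 → (empty)
PUSH -5 → -5
STORE 0 → (empty)
PUSH 10 → 10
POP     → (empty)
LOAD 2  → -1
PUSH -6 → -1 -6
MUL     → 6
PUSH -9 → 6 -9
GT      → 1
POP     → (empty)
PUSH -2 → -2
LOAD 0  → -2 -5
OVER    → -2 -5 -2
DUP     → -2 -5 -2 -2
SWAP    → -2 -5 -2 -2
OVER    → -2 -5 -2 -2 -2
EQ      → -2 -5 -2 1
MUL     → -2 -5 -2
SUB     → -2 -3
OVER    → -2 -3 -2
ROT     → -3 -2 -2
POP     → -3 -2
OVER    → -3 -2 -3
SWAP    → -3 -3 -2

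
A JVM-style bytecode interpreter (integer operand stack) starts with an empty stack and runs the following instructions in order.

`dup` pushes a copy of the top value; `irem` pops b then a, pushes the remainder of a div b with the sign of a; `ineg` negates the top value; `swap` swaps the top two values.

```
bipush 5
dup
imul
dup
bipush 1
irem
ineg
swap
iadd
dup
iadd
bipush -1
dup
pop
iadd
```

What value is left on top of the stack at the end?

bipush 5  : 5
dup       : 5 5
imul      : 25
dup       : 25 25
bipush 1  : 25 25 1
irem      : 25 0
ineg      : 25 0
swap      : 0 25
iadd      : 25
dup       : 25 25
iadd      : 50
bipush -1 : 50 -1
dup       : 50 -1 -1
pop       : 50 -1
iadd      : 49

49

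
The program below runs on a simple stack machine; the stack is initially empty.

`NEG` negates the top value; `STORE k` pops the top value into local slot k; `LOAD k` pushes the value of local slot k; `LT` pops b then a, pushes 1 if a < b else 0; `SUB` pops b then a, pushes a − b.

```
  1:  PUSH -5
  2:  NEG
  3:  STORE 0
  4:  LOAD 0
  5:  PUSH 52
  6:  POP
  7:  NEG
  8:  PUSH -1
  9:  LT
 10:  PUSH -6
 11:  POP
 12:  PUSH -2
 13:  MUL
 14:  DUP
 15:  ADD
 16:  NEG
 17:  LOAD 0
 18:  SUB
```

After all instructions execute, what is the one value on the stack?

PUSH -5 → [-5]
NEG     → [5]
STORE 0 → []
LOAD 0  → [5]
PUSH 52 → [5, 52]
POP     → [5]
NEG     → [-5]
PUSH -1 → [-5, -1]
LT      → [1]
PUSH -6 → [1, -6]
POP     → [1]
PUSH -2 → [1, -2]
MUL     → [-2]
DUP     → [-2, -2]
ADD     → [-4]
NEG     → [4]
LOAD 0  → [4, 5]
SUB     → [-1]

-1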